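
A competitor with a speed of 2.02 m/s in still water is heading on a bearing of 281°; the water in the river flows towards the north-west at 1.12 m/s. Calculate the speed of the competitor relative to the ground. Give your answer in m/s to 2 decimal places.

3.01 m/s

Taking east as x and north as y: velocity relative to the water = (-1.983, 0.385) m/s; the water relative to ground = (-0.792, 0.792) m/s.
Velocity relative to ground = (-1.983, 0.385) + (-0.792, 0.792) = (-2.775, 1.177) m/s.
Speed = |(-2.775, 1.177)| = 3.014 m/s.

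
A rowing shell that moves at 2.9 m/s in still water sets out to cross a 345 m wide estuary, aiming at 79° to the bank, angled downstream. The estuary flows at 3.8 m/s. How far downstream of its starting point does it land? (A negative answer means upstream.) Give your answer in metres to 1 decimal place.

Perpendicular speed = 2.847 m/s; crossing time = 345 / 2.847 = 121.192 s.
Net downstream speed = 4.353 m/s.
Drift = 4.353 × 121.192 = 527.591 m (downstream).

527.6 m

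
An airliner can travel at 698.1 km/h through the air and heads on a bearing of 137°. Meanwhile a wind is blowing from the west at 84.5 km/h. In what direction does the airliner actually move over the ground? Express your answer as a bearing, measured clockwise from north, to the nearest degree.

Taking east as x and north as y: velocity relative to the air = (476.103, -510.558) km/h; the air relative to ground = (84.500, 0.000) km/h.
Velocity relative to ground = (476.103, -510.558) + (84.500, 0.000) = (560.603, -510.558) km/h.
Bearing = atan2(560.60, -510.56) = 132.33° clockwise from north.

132°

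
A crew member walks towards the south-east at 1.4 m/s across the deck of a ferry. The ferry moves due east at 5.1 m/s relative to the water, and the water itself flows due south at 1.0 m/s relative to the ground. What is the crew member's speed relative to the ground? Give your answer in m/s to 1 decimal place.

In east/north components (m/s): crew member relative to ferry = (0.990, -0.990); ferry relative to water = (5.100, 0.000); water relative to ground = (0.000, -1.000).
Sum = (6.090, -1.990) m/s.
Speed = |(6.090, -1.990)| = 6.407 m/s.

6.4 m/s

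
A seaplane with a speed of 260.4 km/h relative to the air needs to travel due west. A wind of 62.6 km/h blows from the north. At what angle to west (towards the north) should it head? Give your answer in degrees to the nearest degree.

14°

The wind pushes perpendicular to the desired track; the heading must have a component into the wind equal to 62.6 km/h: 260.4 sin θ = 62.6.
sin θ = 0.2404, so θ = 13.910°.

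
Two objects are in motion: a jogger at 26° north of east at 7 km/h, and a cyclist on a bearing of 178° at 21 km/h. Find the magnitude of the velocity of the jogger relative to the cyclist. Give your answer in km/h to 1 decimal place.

Taking east as x and north as y: jogger velocity = (6.292, 3.069) km/h; cyclist velocity = (0.733, -20.987) km/h.
Velocity of jogger relative to cyclist = (6.292, 3.069) − (0.733, -20.987) = (5.559, 24.056) km/h.
Magnitude = |(5.559, 24.056)| = 24.690 km/h.

24.7 km/h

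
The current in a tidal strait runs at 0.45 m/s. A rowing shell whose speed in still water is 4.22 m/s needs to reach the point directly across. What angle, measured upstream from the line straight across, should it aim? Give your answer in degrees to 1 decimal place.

6.1°

To cancel the current, the upstream component of the rowing shell's velocity must equal the flow: 4.22 sin θ = 0.45.
sin θ = 0.45 / 4.22 = 0.1066.
θ = arcsin(0.1066) = 6.121°.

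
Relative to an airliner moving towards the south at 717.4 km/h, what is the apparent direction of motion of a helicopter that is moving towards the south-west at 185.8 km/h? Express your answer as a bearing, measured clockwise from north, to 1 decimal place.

347.4°

Taking east as x and north as y: helicopter velocity = (-131.380, -131.380) km/h; airliner velocity = (0.000, -717.400) km/h.
Velocity of helicopter relative to airliner = (-131.380, -131.380) − (0.000, -717.400) = (-131.380, 586.020) km/h.
Bearing = atan2(-131.38, 586.02) = 347.36° clockwise from north.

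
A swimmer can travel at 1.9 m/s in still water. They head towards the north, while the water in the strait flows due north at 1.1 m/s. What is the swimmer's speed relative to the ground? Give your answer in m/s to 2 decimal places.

3.00 m/s

Taking east as x and north as y: velocity relative to the water = (0.000, 1.900) m/s; the water relative to ground = (0.000, 1.100) m/s.
Velocity relative to ground = (0.000, 1.900) + (0.000, 1.100) = (0.000, 3.000) m/s.
Speed = |(0.000, 3.000)| = 3.000 m/s.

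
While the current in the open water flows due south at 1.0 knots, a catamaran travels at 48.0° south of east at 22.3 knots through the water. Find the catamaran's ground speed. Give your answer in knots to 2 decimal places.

23.05 knots

Taking east as x and north as y: velocity relative to the water = (14.922, -16.572) knots; the water relative to ground = (0.000, -1.000) knots.
Velocity relative to ground = (14.922, -16.572) + (0.000, -1.000) = (14.922, -17.572) knots.
Speed = |(14.922, -17.572)| = 23.053 knots.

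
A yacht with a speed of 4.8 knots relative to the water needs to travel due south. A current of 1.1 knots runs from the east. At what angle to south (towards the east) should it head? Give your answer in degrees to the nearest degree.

The current pushes perpendicular to the desired track; the heading must have a component into the current equal to 1.1 knots: 4.8 sin θ = 1.1.
sin θ = 0.2292, so θ = 13.248°.

13°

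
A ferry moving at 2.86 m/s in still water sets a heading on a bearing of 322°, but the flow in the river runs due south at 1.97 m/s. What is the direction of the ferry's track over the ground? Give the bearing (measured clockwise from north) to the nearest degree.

Taking east as x and north as y: velocity relative to the water = (-1.761, 2.254) m/s; the water relative to ground = (0.000, -1.970) m/s.
Velocity relative to ground = (-1.761, 2.254) + (0.000, -1.970) = (-1.761, 0.284) m/s.
Bearing = atan2(-1.76, 0.28) = 279.15° clockwise from north.

279°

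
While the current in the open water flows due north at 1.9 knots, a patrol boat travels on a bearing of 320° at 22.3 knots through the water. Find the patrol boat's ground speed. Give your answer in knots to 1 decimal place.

Taking east as x and north as y: velocity relative to the water = (-14.334, 17.083) knots; the water relative to ground = (0.000, 1.900) knots.
Velocity relative to ground = (-14.334, 17.083) + (0.000, 1.900) = (-14.334, 18.983) knots.
Speed = |(-14.334, 18.983)| = 23.787 knots.

23.8 knots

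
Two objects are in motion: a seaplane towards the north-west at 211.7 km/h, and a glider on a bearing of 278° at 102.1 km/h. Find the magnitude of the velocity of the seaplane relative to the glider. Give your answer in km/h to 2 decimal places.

Taking east as x and north as y: seaplane velocity = (-149.695, 149.695) km/h; glider velocity = (-101.106, 14.210) km/h.
Velocity of seaplane relative to glider = (-149.695, 149.695) − (-101.106, 14.210) = (-48.588, 135.485) km/h.
Magnitude = |(-48.588, 135.485)| = 143.934 km/h.

143.93 km/h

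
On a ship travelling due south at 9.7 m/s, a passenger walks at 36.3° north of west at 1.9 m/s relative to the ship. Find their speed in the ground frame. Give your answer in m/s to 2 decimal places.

8.71 m/s

Taking east as x and north as y: ship velocity = (0.000, -9.700) m/s; passenger velocity relative to ship = (-1.531, 1.125) m/s.
Velocity relative to ground = (0.000, -9.700) + (-1.531, 1.125) = (-1.531, -8.575) m/s.
Speed = |(-1.531, -8.575)| = 8.711 m/s.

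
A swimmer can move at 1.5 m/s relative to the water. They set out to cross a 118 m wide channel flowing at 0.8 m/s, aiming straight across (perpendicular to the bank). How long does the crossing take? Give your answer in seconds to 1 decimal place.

The component of the swimmer's velocity perpendicular to the bank is 1.5 m/s.
The current is parallel to the bank, so it does not affect the crossing time.
Time = 118 / 1.500 = 78.667 s.

78.7 s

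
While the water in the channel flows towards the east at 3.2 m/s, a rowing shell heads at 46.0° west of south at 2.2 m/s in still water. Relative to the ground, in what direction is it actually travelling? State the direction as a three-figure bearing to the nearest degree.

Taking east as x and north as y: velocity relative to the water = (-1.583, -1.528) m/s; the water relative to ground = (3.200, 0.000) m/s.
Velocity relative to ground = (-1.583, -1.528) + (3.200, 0.000) = (1.617, -1.528) m/s.
Bearing = atan2(1.62, -1.53) = 133.38° clockwise from north.

133°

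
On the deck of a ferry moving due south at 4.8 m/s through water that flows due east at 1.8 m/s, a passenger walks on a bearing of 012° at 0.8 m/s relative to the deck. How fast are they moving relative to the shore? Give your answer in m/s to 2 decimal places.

4.47 m/s

In east/north components (m/s): passenger relative to ferry = (0.166, 0.783); ferry relative to water = (0.000, -4.800); water relative to ground = (1.800, 0.000).
Sum = (1.966, -4.017) m/s.
Speed = |(1.966, -4.017)| = 4.473 m/s.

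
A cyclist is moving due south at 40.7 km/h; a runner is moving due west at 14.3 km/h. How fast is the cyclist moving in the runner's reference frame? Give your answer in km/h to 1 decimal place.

Taking east as x and north as y: cyclist velocity = (0.000, -40.700) km/h; runner velocity = (-14.300, 0.000) km/h.
Velocity of cyclist relative to runner = (0.000, -40.700) − (-14.300, 0.000) = (14.300, -40.700) km/h.
Magnitude = |(14.300, -40.700)| = 43.139 km/h.

43.1 km/h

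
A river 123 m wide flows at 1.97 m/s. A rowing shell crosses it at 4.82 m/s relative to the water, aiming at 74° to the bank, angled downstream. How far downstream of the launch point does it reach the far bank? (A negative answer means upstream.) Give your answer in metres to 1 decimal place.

Perpendicular speed = 4.633 m/s; crossing time = 123 / 4.633 = 26.547 s.
Net downstream speed = 3.299 m/s.
Drift = 3.299 × 26.547 = 87.567 m (downstream).

87.6 m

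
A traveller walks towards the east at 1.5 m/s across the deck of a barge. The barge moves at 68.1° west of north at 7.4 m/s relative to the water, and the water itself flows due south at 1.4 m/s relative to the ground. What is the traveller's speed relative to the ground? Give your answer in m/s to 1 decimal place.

In east/north components (m/s): traveller relative to barge = (1.500, 0.000); barge relative to water = (-6.866, 2.760); water relative to ground = (0.000, -1.400).
Sum = (-5.366, 1.360) m/s.
Speed = |(-5.366, 1.360)| = 5.536 m/s.

5.5 m/s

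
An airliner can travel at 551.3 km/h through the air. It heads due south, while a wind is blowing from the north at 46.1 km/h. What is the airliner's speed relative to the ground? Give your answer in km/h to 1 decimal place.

Taking east as x and north as y: velocity relative to the air = (0.000, -551.300) km/h; the air relative to ground = (0.000, -46.100) km/h.
Velocity relative to ground = (0.000, -551.300) + (0.000, -46.100) = (0.000, -597.400) km/h.
Speed = |(0.000, -597.400)| = 597.400 km/h.

597.4 km/h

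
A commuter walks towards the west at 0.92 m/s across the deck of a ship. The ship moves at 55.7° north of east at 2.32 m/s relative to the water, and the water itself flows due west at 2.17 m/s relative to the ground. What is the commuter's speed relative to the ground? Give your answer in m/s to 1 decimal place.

2.6 m/s

In east/north components (m/s): commuter relative to ship = (-0.920, 0.000); ship relative to water = (1.307, 1.917); water relative to ground = (-2.170, 0.000).
Sum = (-1.783, 1.917) m/s.
Speed = |(-1.783, 1.917)| = 2.617 m/s.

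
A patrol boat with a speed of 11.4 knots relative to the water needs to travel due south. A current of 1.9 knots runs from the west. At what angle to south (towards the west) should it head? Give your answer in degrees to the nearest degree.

10°

The current pushes perpendicular to the desired track; the heading must have a component into the current equal to 1.9 knots: 11.4 sin θ = 1.9.
sin θ = 0.1667, so θ = 9.594°.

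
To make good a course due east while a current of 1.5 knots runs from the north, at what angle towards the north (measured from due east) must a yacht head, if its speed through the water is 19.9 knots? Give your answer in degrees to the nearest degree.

The current pushes perpendicular to the desired track; the heading must have a component into the current equal to 1.5 knots: 19.9 sin θ = 1.5.
sin θ = 0.0754, so θ = 4.323°.

4°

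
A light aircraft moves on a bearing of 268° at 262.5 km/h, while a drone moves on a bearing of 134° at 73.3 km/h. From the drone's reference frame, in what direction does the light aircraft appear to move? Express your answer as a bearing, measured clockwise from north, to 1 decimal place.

277.5°

Taking east as x and north as y: light aircraft velocity = (-262.340, -9.161) km/h; drone velocity = (52.728, -50.918) km/h.
Velocity of light aircraft relative to drone = (-262.340, -9.161) − (52.728, -50.918) = (-315.068, 41.757) km/h.
Bearing = atan2(-315.07, 41.76) = 277.55° clockwise from north.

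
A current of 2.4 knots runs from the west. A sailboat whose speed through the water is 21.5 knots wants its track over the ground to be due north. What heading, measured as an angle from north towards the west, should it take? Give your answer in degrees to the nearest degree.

The current pushes perpendicular to the desired track; the heading must have a component into the current equal to 2.4 knots: 21.5 sin θ = 2.4.
sin θ = 0.1116, so θ = 6.409°.

6°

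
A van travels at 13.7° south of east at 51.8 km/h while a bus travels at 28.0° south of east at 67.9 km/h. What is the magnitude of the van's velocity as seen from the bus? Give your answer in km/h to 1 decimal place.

Taking east as x and north as y: van velocity = (50.326, -12.268) km/h; bus velocity = (59.952, -31.877) km/h.
Velocity of van relative to bus = (50.326, -12.268) − (59.952, -31.877) = (-9.626, 19.609) km/h.
Magnitude = |(-9.626, 19.609)| = 21.844 km/h.

21.8 km/h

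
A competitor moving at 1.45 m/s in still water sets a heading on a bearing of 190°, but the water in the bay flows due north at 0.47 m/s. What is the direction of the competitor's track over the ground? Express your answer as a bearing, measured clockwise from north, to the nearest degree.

Taking east as x and north as y: velocity relative to the water = (-0.252, -1.428) m/s; the water relative to ground = (0.000, 0.470) m/s.
Velocity relative to ground = (-0.252, -1.428) + (0.000, 0.470) = (-0.252, -0.958) m/s.
Bearing = atan2(-0.25, -0.96) = 194.73° clockwise from north.

195°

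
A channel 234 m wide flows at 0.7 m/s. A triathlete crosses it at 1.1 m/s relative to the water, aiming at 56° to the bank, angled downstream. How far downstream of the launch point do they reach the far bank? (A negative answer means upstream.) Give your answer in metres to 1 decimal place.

Perpendicular speed = 0.912 m/s; crossing time = 234 / 0.912 = 256.595 s.
Net downstream speed = 1.315 m/s.
Drift = 1.315 × 256.595 = 337.452 m (downstream).

337.5 m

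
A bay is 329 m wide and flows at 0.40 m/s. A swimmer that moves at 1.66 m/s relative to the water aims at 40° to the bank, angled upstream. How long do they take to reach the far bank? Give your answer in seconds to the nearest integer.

The component of the swimmer's velocity perpendicular to the bank is 1.66 × sin 40° = 1.067 m/s.
The flow acts along the bank and has no component across it.
Time = 329 / 1.067 = 308.333 s.

308 s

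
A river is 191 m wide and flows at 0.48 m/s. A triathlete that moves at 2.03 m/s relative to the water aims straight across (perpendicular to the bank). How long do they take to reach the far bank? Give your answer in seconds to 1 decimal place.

The component of the triathlete's velocity perpendicular to the bank is 2.03 m/s.
Only the cross-stream component determines the crossing time; the current contributes nothing perpendicular to the bank.
Time = 191 / 2.030 = 94.089 s.

94.1 s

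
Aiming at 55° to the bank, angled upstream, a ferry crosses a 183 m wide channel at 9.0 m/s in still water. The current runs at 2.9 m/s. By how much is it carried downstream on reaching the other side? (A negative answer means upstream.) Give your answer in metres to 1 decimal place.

Perpendicular speed = 7.372 m/s; crossing time = 183 / 7.372 = 24.822 s.
Net downstream speed = -2.262 m/s.
Drift = -2.262 × 24.822 = -56.153 m (upstream).

-56.2 m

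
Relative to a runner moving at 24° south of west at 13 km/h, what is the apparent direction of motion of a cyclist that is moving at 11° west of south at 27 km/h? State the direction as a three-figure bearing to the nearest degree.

162°

Taking east as x and north as y: cyclist velocity = (-5.152, -26.504) km/h; runner velocity = (-11.876, -5.288) km/h.
Velocity of cyclist relative to runner = (-5.152, -26.504) − (-11.876, -5.288) = (6.724, -21.216) km/h.
Bearing = atan2(6.72, -21.22) = 162.41° clockwise from north.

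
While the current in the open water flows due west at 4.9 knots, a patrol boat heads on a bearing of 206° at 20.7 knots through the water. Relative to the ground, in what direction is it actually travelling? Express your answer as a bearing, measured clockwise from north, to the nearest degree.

217°

Taking east as x and north as y: velocity relative to the water = (-9.074, -18.605) knots; the water relative to ground = (-4.900, 0.000) knots.
Velocity relative to ground = (-9.074, -18.605) + (-4.900, 0.000) = (-13.974, -18.605) knots.
Bearing = atan2(-13.97, -18.61) = 216.91° clockwise from north.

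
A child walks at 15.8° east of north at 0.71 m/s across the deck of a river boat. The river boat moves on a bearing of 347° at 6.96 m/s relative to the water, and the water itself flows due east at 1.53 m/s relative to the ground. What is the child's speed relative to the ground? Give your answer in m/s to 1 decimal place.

7.5 m/s

In east/north components (m/s): child relative to river boat = (0.193, 0.683); river boat relative to water = (-1.566, 6.782); water relative to ground = (1.530, 0.000).
Sum = (0.158, 7.465) m/s.
Speed = |(0.158, 7.465)| = 7.466 m/s.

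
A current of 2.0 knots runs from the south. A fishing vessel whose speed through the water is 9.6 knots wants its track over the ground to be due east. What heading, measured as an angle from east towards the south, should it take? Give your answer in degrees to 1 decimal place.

12.0°

The current pushes perpendicular to the desired track; the heading must have a component into the current equal to 2.0 knots: 9.6 sin θ = 2.0.
sin θ = 0.2083, so θ = 12.025°.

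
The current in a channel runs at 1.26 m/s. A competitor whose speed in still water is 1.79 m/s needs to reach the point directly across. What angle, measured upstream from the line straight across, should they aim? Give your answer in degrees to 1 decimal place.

44.7°

To cancel the current, the upstream component of the competitor's velocity must equal the flow: 1.79 sin θ = 1.26.
sin θ = 1.26 / 1.79 = 0.7039.
θ = arcsin(0.7039) = 44.742°.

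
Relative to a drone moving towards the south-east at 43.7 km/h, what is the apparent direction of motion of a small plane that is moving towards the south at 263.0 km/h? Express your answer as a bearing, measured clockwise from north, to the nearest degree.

Taking east as x and north as y: small plane velocity = (0.000, -263.000) km/h; drone velocity = (30.901, -30.901) km/h.
Velocity of small plane relative to drone = (0.000, -263.000) − (30.901, -30.901) = (-30.901, -232.099) km/h.
Bearing = atan2(-30.90, -232.10) = 187.58° clockwise from north.

188°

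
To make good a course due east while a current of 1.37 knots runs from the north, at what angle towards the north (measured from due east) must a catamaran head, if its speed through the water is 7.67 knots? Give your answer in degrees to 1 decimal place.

10.3°

The current pushes perpendicular to the desired track; the heading must have a component into the current equal to 1.37 knots: 7.67 sin θ = 1.37.
sin θ = 0.1786, so θ = 10.289°.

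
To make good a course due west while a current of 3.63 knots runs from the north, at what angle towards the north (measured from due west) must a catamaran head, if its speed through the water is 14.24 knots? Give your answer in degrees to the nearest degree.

15°

The current pushes perpendicular to the desired track; the heading must have a component into the current equal to 3.63 knots: 14.24 sin θ = 3.63.
sin θ = 0.2549, so θ = 14.769°.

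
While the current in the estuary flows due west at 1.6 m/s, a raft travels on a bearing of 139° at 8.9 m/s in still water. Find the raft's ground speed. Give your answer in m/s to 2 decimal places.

7.94 m/s

Taking east as x and north as y: velocity relative to the water = (5.839, -6.717) m/s; the water relative to ground = (-1.600, 0.000) m/s.
Velocity relative to ground = (5.839, -6.717) + (-1.600, 0.000) = (4.239, -6.717) m/s.
Speed = |(4.239, -6.717)| = 7.943 m/s.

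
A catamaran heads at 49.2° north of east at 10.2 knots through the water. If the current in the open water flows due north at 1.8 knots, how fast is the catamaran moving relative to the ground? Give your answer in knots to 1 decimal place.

11.6 knots

Taking east as x and north as y: velocity relative to the water = (6.665, 7.721) knots; the water relative to ground = (0.000, 1.800) knots.
Velocity relative to ground = (6.665, 7.721) + (0.000, 1.800) = (6.665, 9.521) knots.
Speed = |(6.665, 9.521)| = 11.622 knots.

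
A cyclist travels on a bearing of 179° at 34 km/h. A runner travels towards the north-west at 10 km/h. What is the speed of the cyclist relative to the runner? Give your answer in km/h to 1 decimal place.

Taking east as x and north as y: cyclist velocity = (0.593, -33.995) km/h; runner velocity = (-7.071, 7.071) km/h.
Velocity of cyclist relative to runner = (0.593, -33.995) − (-7.071, 7.071) = (7.664, -41.066) km/h.
Magnitude = |(7.664, -41.066)| = 41.775 km/h.

41.8 km/h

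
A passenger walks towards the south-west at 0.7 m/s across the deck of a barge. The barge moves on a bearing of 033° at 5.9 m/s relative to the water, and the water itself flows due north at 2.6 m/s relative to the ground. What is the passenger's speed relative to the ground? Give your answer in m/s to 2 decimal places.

In east/north components (m/s): passenger relative to barge = (-0.495, -0.495); barge relative to water = (3.213, 4.948); water relative to ground = (0.000, 2.600).
Sum = (2.718, 7.053) m/s.
Speed = |(2.718, 7.053)| = 7.559 m/s.

7.56 m/s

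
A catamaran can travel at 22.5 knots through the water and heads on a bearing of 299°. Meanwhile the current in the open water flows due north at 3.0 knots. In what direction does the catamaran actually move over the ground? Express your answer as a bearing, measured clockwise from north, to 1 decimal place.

Taking east as x and north as y: velocity relative to the water = (-19.679, 10.908) knots; the water relative to ground = (0.000, 3.000) knots.
Velocity relative to ground = (-19.679, 10.908) + (0.000, 3.000) = (-19.679, 13.908) knots.
Bearing = atan2(-19.68, 13.91) = 305.25° clockwise from north.

305.3°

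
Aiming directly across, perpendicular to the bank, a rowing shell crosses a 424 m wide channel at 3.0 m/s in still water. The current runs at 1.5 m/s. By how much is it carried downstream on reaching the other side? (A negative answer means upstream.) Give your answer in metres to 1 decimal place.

212.0 m

Perpendicular speed = 3.000 m/s; crossing time = 424 / 3.000 = 141.333 s.
Net downstream speed = 1.500 m/s.
Drift = 1.500 × 141.333 = 212.000 m (downstream).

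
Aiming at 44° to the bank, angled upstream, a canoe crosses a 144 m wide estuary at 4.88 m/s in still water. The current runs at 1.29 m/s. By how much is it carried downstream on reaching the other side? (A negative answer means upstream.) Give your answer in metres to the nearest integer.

Perpendicular speed = 3.390 m/s; crossing time = 144 / 3.390 = 42.479 s.
Net downstream speed = -2.220 m/s.
Drift = -2.220 × 42.479 = -94.319 m (upstream).

-94 m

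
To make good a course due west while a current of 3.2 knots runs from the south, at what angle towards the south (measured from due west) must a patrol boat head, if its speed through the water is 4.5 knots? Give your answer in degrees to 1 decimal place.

45.3°

The current pushes perpendicular to the desired track; the heading must have a component into the current equal to 3.2 knots: 4.5 sin θ = 3.2.
sin θ = 0.7111, so θ = 45.325°.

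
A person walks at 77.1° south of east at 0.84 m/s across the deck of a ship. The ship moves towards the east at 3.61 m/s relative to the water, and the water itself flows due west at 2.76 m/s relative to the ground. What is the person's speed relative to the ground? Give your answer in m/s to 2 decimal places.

1.32 m/s

In east/north components (m/s): person relative to ship = (0.188, -0.819); ship relative to water = (3.610, 0.000); water relative to ground = (-2.760, 0.000).
Sum = (1.038, -0.819) m/s.
Speed = |(1.038, -0.819)| = 1.322 m/s.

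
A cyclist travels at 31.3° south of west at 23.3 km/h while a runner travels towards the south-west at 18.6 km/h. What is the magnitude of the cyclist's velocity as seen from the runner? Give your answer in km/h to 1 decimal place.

6.8 km/h

Taking east as x and north as y: cyclist velocity = (-19.909, -12.105) km/h; runner velocity = (-13.152, -13.152) km/h.
Velocity of cyclist relative to runner = (-19.909, -12.105) − (-13.152, -13.152) = (-6.757, 1.047) km/h.
Magnitude = |(-6.757, 1.047)| = 6.837 km/h.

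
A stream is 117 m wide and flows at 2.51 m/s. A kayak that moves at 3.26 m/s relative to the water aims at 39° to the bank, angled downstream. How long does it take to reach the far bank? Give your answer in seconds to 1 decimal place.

57.0 s

The component of the kayak's velocity perpendicular to the bank is 3.26 × sin 39° = 2.052 m/s.
Only the cross-stream component determines the crossing time; the current contributes nothing perpendicular to the bank.
Time = 117 / 2.052 = 57.029 s.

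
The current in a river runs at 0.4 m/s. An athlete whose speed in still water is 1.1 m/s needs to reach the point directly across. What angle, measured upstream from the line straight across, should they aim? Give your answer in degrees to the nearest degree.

To cancel the current, the upstream component of the athlete's velocity must equal the flow: 1.1 sin θ = 0.4.
sin θ = 0.4 / 1.1 = 0.3636.
θ = arcsin(0.3636) = 21.324°.

21°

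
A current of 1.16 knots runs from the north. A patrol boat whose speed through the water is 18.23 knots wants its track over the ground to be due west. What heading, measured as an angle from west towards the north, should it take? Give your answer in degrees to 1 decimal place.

The current pushes perpendicular to the desired track; the heading must have a component into the current equal to 1.16 knots: 18.23 sin θ = 1.16.
sin θ = 0.0636, so θ = 3.648°.

3.6°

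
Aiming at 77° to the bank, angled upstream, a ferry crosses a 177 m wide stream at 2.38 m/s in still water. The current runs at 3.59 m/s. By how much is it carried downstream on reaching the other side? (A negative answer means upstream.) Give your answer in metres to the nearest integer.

233 m

Perpendicular speed = 2.319 m/s; crossing time = 177 / 2.319 = 76.326 s.
Net downstream speed = 3.055 m/s.
Drift = 3.055 × 76.326 = 233.147 m (downstream).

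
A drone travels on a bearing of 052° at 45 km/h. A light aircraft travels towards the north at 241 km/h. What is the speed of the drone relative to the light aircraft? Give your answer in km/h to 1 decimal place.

216.2 km/h

Taking east as x and north as y: drone velocity = (35.460, 27.705) km/h; light aircraft velocity = (0.000, 241.000) km/h.
Velocity of drone relative to light aircraft = (35.460, 27.705) − (0.000, 241.000) = (35.460, -213.295) km/h.
Magnitude = |(35.460, -213.295)| = 216.223 km/h.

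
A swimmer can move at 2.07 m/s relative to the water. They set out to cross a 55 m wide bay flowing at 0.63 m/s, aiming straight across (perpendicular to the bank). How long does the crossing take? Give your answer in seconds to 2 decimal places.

26.57 s

The component of the swimmer's velocity perpendicular to the bank is 2.07 m/s.
Only the cross-stream component determines the crossing time; the current contributes nothing perpendicular to the bank.
Time = 55 / 2.070 = 26.570 s.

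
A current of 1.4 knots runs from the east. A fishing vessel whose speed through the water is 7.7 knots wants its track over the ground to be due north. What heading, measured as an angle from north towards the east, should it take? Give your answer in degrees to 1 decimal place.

The current pushes perpendicular to the desired track; the heading must have a component into the current equal to 1.4 knots: 7.7 sin θ = 1.4.
sin θ = 0.1818, so θ = 10.476°.

10.5°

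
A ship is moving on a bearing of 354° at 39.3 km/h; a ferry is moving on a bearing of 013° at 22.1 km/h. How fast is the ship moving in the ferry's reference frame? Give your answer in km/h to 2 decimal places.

19.76 km/h

Taking east as x and north as y: ship velocity = (-4.108, 39.085) km/h; ferry velocity = (4.971, 21.534) km/h.
Velocity of ship relative to ferry = (-4.108, 39.085) − (4.971, 21.534) = (-9.079, 17.551) km/h.
Magnitude = |(-9.079, 17.551)| = 19.761 km/h.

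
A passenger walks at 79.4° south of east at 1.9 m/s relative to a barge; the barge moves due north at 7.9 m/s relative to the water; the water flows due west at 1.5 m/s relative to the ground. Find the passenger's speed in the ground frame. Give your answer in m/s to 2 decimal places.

In east/north components (m/s): passenger relative to barge = (0.350, -1.868); barge relative to water = (0.000, 7.900); water relative to ground = (-1.500, 0.000).
Sum = (-1.150, 6.032) m/s.
Speed = |(-1.150, 6.032)| = 6.141 m/s.

6.14 m/s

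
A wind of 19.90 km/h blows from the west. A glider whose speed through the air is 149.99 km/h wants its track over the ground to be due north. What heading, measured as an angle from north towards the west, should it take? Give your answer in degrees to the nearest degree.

8°

The wind pushes perpendicular to the desired track; the heading must have a component into the wind equal to 19.90 km/h: 149.99 sin θ = 19.90.
sin θ = 0.1327, so θ = 7.624°.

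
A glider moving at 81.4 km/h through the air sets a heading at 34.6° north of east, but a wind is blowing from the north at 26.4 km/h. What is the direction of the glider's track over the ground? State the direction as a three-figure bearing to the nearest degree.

Taking east as x and north as y: velocity relative to the air = (67.003, 46.222) km/h; the air relative to ground = (0.000, -26.400) km/h.
Velocity relative to ground = (67.003, 46.222) + (0.000, -26.400) = (67.003, 19.822) km/h.
Bearing = atan2(67.00, 19.82) = 73.52° clockwise from north.

074°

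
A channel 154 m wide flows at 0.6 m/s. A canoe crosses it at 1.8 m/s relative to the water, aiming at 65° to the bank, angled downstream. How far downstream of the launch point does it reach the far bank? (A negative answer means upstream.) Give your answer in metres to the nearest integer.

Perpendicular speed = 1.631 m/s; crossing time = 154 / 1.631 = 94.400 s.
Net downstream speed = 1.361 m/s.
Drift = 1.361 × 94.400 = 128.451 m (downstream).

128 m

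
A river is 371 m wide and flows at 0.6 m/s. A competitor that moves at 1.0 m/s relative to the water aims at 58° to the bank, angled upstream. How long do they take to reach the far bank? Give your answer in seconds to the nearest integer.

437 s

The component of the competitor's velocity perpendicular to the bank is 1.0 × sin 58° = 0.848 m/s.
The current is parallel to the bank, so it does not affect the crossing time.
Time = 371 / 0.848 = 437.475 s.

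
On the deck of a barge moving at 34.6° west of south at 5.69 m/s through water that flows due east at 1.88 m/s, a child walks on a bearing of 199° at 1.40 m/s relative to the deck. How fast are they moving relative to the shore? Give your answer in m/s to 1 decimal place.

In east/north components (m/s): child relative to barge = (-0.456, -1.324); barge relative to water = (-3.231, -4.684); water relative to ground = (1.880, 0.000).
Sum = (-1.807, -6.007) m/s.
Speed = |(-1.807, -6.007)| = 6.273 m/s.

6.3 m/s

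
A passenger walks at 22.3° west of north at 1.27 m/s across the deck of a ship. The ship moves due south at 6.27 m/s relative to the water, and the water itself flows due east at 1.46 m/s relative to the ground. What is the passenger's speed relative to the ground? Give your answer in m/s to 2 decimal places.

5.19 m/s

In east/north components (m/s): passenger relative to ship = (-0.482, 1.175); ship relative to water = (0.000, -6.270); water relative to ground = (1.460, 0.000).
Sum = (0.978, -5.095) m/s.
Speed = |(0.978, -5.095)| = 5.188 m/s.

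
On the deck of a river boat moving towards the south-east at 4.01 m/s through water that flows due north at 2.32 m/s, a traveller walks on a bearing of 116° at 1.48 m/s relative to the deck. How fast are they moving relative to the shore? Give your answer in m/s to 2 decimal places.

In east/north components (m/s): traveller relative to river boat = (1.330, -0.649); river boat relative to water = (2.835, -2.835); water relative to ground = (0.000, 2.320).
Sum = (4.166, -1.164) m/s.
Speed = |(4.166, -1.164)| = 4.325 m/s.

4.33 m/s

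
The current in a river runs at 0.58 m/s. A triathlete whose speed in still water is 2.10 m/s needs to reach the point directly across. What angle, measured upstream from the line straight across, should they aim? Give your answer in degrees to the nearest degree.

To cancel the current, the upstream component of the triathlete's velocity must equal the flow: 2.10 sin θ = 0.58.
sin θ = 0.58 / 2.10 = 0.2762.
θ = arcsin(0.2762) = 16.033°.

16°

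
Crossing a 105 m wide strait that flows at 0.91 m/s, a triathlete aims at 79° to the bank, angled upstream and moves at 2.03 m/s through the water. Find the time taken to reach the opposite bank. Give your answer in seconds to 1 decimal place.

The component of the triathlete's velocity perpendicular to the bank is 2.03 × sin 79° = 1.993 m/s.
The flow acts along the bank and has no component across it.
Time = 105 / 1.993 = 52.692 s.

52.7 s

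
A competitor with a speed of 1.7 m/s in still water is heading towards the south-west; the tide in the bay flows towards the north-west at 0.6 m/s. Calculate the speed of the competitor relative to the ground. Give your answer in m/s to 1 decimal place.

1.8 m/s

Taking east as x and north as y: velocity relative to the water = (-1.202, -1.202) m/s; the water relative to ground = (-0.424, 0.424) m/s.
Velocity relative to ground = (-1.202, -1.202) + (-0.424, 0.424) = (-1.626, -0.778) m/s.
Speed = |(-1.626, -0.778)| = 1.803 m/s.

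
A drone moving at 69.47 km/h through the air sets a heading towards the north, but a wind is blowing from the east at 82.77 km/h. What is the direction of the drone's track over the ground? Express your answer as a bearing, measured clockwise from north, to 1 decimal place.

310.0°

Taking east as x and north as y: velocity relative to the air = (0.000, 69.470) km/h; the air relative to ground = (-82.770, 0.000) km/h.
Velocity relative to ground = (0.000, 69.470) + (-82.770, 0.000) = (-82.770, 69.470) km/h.
Bearing = atan2(-82.77, 69.47) = 310.01° clockwise from north.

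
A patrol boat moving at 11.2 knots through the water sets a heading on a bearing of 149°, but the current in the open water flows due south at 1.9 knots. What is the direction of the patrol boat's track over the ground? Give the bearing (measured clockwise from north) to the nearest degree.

Taking east as x and north as y: velocity relative to the water = (5.768, -9.600) knots; the water relative to ground = (0.000, -1.900) knots.
Velocity relative to ground = (5.768, -9.600) + (0.000, -1.900) = (5.768, -11.500) knots.
Bearing = atan2(5.77, -11.50) = 153.36° clockwise from north.

153°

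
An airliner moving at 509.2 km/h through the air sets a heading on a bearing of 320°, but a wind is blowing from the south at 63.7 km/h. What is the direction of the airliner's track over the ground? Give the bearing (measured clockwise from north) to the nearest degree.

Taking east as x and north as y: velocity relative to the air = (-327.307, 390.070) km/h; the air relative to ground = (0.000, 63.700) km/h.
Velocity relative to ground = (-327.307, 390.070) + (0.000, 63.700) = (-327.307, 453.770) km/h.
Bearing = atan2(-327.31, 453.77) = 324.20° clockwise from north.

324°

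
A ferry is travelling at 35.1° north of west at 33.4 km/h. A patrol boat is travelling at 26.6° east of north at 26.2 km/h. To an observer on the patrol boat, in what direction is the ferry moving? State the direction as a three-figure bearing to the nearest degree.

Taking east as x and north as y: ferry velocity = (-27.326, 19.205) km/h; patrol boat velocity = (11.731, 23.427) km/h.
Velocity of ferry relative to patrol boat = (-27.326, 19.205) − (11.731, 23.427) = (-39.057, -4.222) km/h.
Bearing = atan2(-39.06, -4.22) = 263.83° clockwise from north.

264°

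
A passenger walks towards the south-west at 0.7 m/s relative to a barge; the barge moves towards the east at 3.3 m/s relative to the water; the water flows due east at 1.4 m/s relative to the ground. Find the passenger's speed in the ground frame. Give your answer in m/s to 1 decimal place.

4.2 m/s

In east/north components (m/s): passenger relative to barge = (-0.495, -0.495); barge relative to water = (3.300, 0.000); water relative to ground = (1.400, 0.000).
Sum = (4.205, -0.495) m/s.
Speed = |(4.205, -0.495)| = 4.234 m/s.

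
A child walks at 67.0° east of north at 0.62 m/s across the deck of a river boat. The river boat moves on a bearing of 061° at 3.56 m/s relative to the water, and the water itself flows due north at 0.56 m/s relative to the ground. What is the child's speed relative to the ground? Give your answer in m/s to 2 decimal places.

In east/north components (m/s): child relative to river boat = (0.571, 0.242); river boat relative to water = (3.114, 1.726); water relative to ground = (0.000, 0.560).
Sum = (3.684, 2.528) m/s.
Speed = |(3.684, 2.528)| = 4.468 m/s.

4.47 m/s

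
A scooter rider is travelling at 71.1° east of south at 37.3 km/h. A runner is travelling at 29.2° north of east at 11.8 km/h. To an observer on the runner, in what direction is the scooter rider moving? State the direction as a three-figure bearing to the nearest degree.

Taking east as x and north as y: scooter rider velocity = (35.289, -12.082) km/h; runner velocity = (10.300, 5.757) km/h.
Velocity of scooter rider relative to runner = (35.289, -12.082) − (10.300, 5.757) = (24.989, -17.839) km/h.
Bearing = atan2(24.99, -17.84) = 125.52° clockwise from north.

126°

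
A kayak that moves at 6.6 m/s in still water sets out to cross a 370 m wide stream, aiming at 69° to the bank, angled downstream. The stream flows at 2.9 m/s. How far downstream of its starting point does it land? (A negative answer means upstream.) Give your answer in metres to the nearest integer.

316 m

Perpendicular speed = 6.162 m/s; crossing time = 370 / 6.162 = 60.049 s.
Net downstream speed = 5.265 m/s.
Drift = 5.265 × 60.049 = 316.172 m (downstream).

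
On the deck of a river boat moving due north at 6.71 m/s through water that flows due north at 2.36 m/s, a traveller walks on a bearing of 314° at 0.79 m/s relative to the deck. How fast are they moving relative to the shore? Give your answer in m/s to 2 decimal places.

9.64 m/s

In east/north components (m/s): traveller relative to river boat = (-0.568, 0.549); river boat relative to water = (0.000, 6.710); water relative to ground = (0.000, 2.360).
Sum = (-0.568, 9.619) m/s.
Speed = |(-0.568, 9.619)| = 9.636 m/s.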